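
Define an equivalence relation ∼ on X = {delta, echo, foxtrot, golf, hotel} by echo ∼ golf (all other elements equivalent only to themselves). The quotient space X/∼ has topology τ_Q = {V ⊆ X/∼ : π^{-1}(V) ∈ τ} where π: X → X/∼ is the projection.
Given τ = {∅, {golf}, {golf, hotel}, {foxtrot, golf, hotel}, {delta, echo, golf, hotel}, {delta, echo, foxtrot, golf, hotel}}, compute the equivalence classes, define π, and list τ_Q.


X/∼ = {[delta], [echo=golf], [foxtrot], [hotel]}; |τ_Q| = 3.

Equivalence classes: [delta], [echo=golf], [foxtrot], [hotel].
Quotient map π: X → X/∼ sends delta ↦ [delta], echo ↦ [echo=golf], foxtrot ↦ [foxtrot], golf ↦ [echo=golf], hotel ↦ [hotel].
For each subset V ⊆ X/∼, compute π^{-1}(V) ⊆ X and check whether π^{-1}(V) ∈ τ. V is open in τ_Q iff π^{-1}(V) ∈ τ.
  V = {}: π^{-1}(V) = ∅ ∈ τ ✓.
  V = {[delta]}: π^{-1}(V) = {delta} ∉ τ ✗.
  V = {[echo=golf]}: π^{-1}(V) = {echo, golf} ∉ τ ✗.
  V = {[delta], [echo=golf]}: π^{-1}(V) = {delta, echo, golf} ∉ τ ✗.
  V = {[foxtrot]}: π^{-1}(V) = {foxtrot} ∉ τ ✗.
  V = {[delta], [foxtrot]}: π^{-1}(V) = {delta, foxtrot} ∉ τ ✗.
  V = {[echo=golf], [foxtrot]}: π^{-1}(V) = {echo, foxtrot, golf} ∉ τ ✗.
  V = {[delta], [echo=golf], [foxtrot]}: π^{-1}(V) = {delta, echo, foxtrot, golf} ∉ τ ✗.
  V = {[hotel]}: π^{-1}(V) = {hotel} ∉ τ ✗.
  V = {[delta], [hotel]}: π^{-1}(V) = {delta, hotel} ∉ τ ✗.
  V = {[echo=golf], [hotel]}: π^{-1}(V) = {echo, golf, hotel} ∉ τ ✗.
  V = {[delta], [echo=golf], [hotel]}: π^{-1}(V) = {delta, echo, golf, hotel} ∈ τ ✓.
  V = {[foxtrot], [hotel]}: π^{-1}(V) = {foxtrot, hotel} ∉ τ ✗.
  V = {[delta], [foxtrot], [hotel]}: π^{-1}(V) = {delta, foxtrot, hotel} ∉ τ ✗.
  V = {[echo=golf], [foxtrot], [hotel]}: π^{-1}(V) = {echo, foxtrot, golf, hotel} ∉ τ ✗.
  V = {[delta], [echo=golf], [foxtrot], [hotel]}: π^{-1}(V) = {delta, echo, foxtrot, golf, hotel} ∈ τ ✓.
Open sets in the quotient: τ_Q = {{}, {[delta], [echo=golf], [hotel]}, {[delta], [echo=golf], [foxtrot], [hotel]}} (3 elements).


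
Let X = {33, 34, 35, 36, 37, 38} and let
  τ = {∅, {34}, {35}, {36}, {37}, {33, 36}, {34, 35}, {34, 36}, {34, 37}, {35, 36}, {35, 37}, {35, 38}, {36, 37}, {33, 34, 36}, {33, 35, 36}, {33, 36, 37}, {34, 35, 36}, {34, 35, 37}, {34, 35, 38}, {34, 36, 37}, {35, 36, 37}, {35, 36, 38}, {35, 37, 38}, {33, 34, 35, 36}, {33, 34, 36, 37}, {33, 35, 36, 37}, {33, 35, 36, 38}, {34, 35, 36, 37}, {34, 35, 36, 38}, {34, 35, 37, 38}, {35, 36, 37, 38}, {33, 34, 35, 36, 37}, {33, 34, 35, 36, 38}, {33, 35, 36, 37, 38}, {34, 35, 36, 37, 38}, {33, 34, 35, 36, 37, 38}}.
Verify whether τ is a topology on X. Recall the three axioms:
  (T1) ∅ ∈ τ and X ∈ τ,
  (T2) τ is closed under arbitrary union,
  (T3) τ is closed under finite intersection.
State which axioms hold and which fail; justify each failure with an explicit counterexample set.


τ IS a topology on X.

Axiom (T1): ∅ ∈ τ? Yes; X ∈ τ? Yes.
Axiom (T2/T3): check pairwise unions and intersections of members of τ.
All pairwise intersections and unions checked — each lies in τ. Therefore τ satisfies (T1), (T2), (T3): it IS a topology on X.


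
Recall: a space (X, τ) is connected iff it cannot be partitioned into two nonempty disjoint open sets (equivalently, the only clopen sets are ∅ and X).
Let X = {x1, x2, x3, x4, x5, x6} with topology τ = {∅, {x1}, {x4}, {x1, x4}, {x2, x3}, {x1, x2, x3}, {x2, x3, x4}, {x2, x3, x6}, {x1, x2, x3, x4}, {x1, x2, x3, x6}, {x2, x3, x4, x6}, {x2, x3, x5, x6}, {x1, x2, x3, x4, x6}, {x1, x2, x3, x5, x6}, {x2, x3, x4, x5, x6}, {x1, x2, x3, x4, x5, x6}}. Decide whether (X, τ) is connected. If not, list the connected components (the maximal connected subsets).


(X, τ) is disconnected; components = [{x1}, {x4}, {x2, x3, x5, x6}].

Find clopen sets (U ∈ τ with X ∖ U ∈ τ):
  U = ∅, X ∖ U = {x1, x2, x3, x4, x5, x6} — both open, so U is clopen.
  U = {x1}, X ∖ U = {x2, x3, x4, x5, x6} — both open, so U is clopen.
  U = {x4}, X ∖ U = {x1, x2, x3, x5, x6} — both open, so U is clopen.
  U = {x1, x4}, X ∖ U = {x2, x3, x5, x6} — both open, so U is clopen.
  U = {x2, x3, x5, x6}, X ∖ U = {x1, x4} — both open, so U is clopen.
  U = {x1, x2, x3, x5, x6}, X ∖ U = {x4} — both open, so U is clopen.
  U = {x2, x3, x4, x5, x6}, X ∖ U = {x1} — both open, so U is clopen.
  U = {x1, x2, x3, x4, x5, x6}, X ∖ U = ∅ — both open, so U is clopen.
Nontrivial clopen(s) exist: e.g. {x1}. So (X, τ) is disconnected.
Compute connected components by grouping points that agree on all clopens:
  component: {x1}
  component: {x4}
  component: {x2, x3, x5, x6}


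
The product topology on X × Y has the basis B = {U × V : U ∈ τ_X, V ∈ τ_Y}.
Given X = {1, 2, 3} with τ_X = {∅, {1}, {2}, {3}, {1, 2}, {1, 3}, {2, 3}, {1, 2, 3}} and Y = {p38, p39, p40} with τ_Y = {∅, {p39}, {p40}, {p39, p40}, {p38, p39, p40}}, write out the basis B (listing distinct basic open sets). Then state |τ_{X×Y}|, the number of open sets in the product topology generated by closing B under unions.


Basis B = {∅ × ∅, {1} × {p39}, {1} × {p40}, {2} × {p39}, {2} × {p40}, {3} × {p39}, {3} × {p40}, {1} × {p39, p40}, {1, 2} × {p39}, {1, 3} × {p39}, {1, 2} × {p40}, {1, 3} × {p40}, {2} × {p39, p40}, {2, 3} × {p39}, {2, 3} × {p40}, {3} × {p39, p40}, {1} × {p38, p39, p40}, {1, 2, 3} × {p39}, {1, 2, 3} × {p40}, {2} × {p38, p39, p40}, {3} × {p38, p39, p40}, {1, 2} × {p39, p40}, {1, 3} × {p39, p40}, {2, 3} × {p39, p40}, {1, 2} × {p38, p39, p40}, {1, 3} × {p38, p39, p40}, {1, 2, 3} × {p39, p40}, {2, 3} × {p38, p39, p40}, {1, 2, 3} × {p38, p39, p40}}; |τ_{X×Y}| = 125.

Enumerate products U × V with U ∈ τ_X, V ∈ τ_Y (deduplicated):
  ∅ × ∅ = {} (∅)
  {1} × {p39} = {(1,p39)}
  {1} × {p40} = {(1,p40)}
  {2} × {p39} = {(2,p39)}
  {2} × {p40} = {(2,p40)}
  {3} × {p39} = {(3,p39)}
  {3} × {p40} = {(3,p40)}
  {1} × {p39, p40} = {(1,p39), (1,p40)}
  {1, 2} × {p39} = {(1,p39), (2,p39)}
  {1, 3} × {p39} = {(1,p39), (3,p39)}
  {1, 2} × {p40} = {(1,p40), (2,p40)}
  {1, 3} × {p40} = {(1,p40), (3,p40)}
  {2} × {p39, p40} = {(2,p39), (2,p40)}
  {2, 3} × {p39} = {(2,p39), (3,p39)}
  {2, 3} × {p40} = {(2,p40), (3,p40)}
  {3} × {p39, p40} = {(3,p39), (3,p40)}
  {1} × {p38, p39, p40} = {(1,p38), (1,p39), (1,p40)}
  {1, 2, 3} × {p39} = {(1,p39), (2,p39), (3,p39)}
  {1, 2, 3} × {p40} = {(1,p40), (2,p40), (3,p40)}
  {2} × {p38, p39, p40} = {(2,p38), (2,p39), (2,p40)}
  {3} × {p38, p39, p40} = {(3,p38), (3,p39), (3,p40)}
  {1, 2} × {p39, p40} = {(1,p39), (1,p40), (2,p39), (2,p40)}
  {1, 3} × {p39, p40} = {(1,p39), (1,p40), (3,p39), (3,p40)}
  {2, 3} × {p39, p40} = {(2,p39), (2,p40), (3,p39), (3,p40)}
  {1, 2} × {p38, p39, p40} = {(1,p38), (1,p39), (1,p40), (2,p38), (2,p39), (2,p40)}
  {1, 3} × {p38, p39, p40} = {(1,p38), (1,p39), (1,p40), (3,p38), (3,p39), (3,p40)}
  {1, 2, 3} × {p39, p40} = {(1,p39), (1,p40), (2,p39), (2,p40), (3,p39), (3,p40)}
  {2, 3} × {p38, p39, p40} = {(2,p38), (2,p39), (2,p40), (3,p38), (3,p39), (3,p40)}
  {1, 2, 3} × {p38, p39, p40} = {(1,p38), (1,p39), (1,p40), (2,p38), (2,p39), (2,p40), (3,p38), (3,p39), (3,p40)}
These 29 distinct sets form the basis B.
Close under arbitrary unions to get τ_{X×Y}; counting gives |τ_{X×Y}| = 125.


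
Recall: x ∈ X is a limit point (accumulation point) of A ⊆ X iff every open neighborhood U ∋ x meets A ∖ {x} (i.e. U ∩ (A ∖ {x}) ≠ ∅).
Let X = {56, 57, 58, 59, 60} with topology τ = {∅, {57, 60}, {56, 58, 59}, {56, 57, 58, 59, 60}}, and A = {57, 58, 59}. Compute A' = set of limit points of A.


A' = {56, 58, 59, 60}

For each x ∈ X, list the open sets U ∈ τ with x ∈ U, then check whether U ∩ (A ∖ {x}) ≠ ∅ for every such U.
  x = 56: opens ∋ x are {56, 58, 59}, {56, 57, 58, 59, 60}; each meets A ∖ {56}, so x IS a limit point.
  x = 57: open {57, 60} ∋ x has {57, 60} ∩ (A ∖ {57}) = ∅, so x is NOT a limit point.
  x = 58: opens ∋ x are {56, 58, 59}, {56, 57, 58, 59, 60}; each meets A ∖ {58}, so x IS a limit point.
  x = 59: opens ∋ x are {56, 58, 59}, {56, 57, 58, 59, 60}; each meets A ∖ {59}, so x IS a limit point.
  x = 60: opens ∋ x are {57, 60}, {56, 57, 58, 59, 60}; each meets A ∖ {60}, so x IS a limit point.
Collecting: A' = {56, 58, 59, 60}.


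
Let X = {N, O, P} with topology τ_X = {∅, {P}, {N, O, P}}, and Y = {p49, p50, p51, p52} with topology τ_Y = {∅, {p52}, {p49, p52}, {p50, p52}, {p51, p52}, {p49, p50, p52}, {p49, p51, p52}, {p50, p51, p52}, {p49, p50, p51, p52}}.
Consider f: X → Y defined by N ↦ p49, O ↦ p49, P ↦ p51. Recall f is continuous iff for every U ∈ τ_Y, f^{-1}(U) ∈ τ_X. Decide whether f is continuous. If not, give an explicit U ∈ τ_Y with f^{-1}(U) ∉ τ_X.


f is NOT continuous.

Compute f^{-1}(U) for each U ∈ τ_Y:
  U = ∅: f^{-1}(U) = ∅ ∈ τ_X ✓.
  U = {p52}: f^{-1}(U) = ∅ ∈ τ_X ✓.
  U = {p49, p52}: f^{-1}(U) = {N, O} ∉ τ_X ✗.
  U = {p50, p52}: f^{-1}(U) = ∅ ∈ τ_X ✓.
  U = {p51, p52}: f^{-1}(U) = {P} ∈ τ_X ✓.
  U = {p49, p50, p52}: f^{-1}(U) = {N, O} ∉ τ_X ✗.
  U = {p49, p51, p52}: f^{-1}(U) = {N, O, P} ∈ τ_X ✓.
  U = {p50, p51, p52}: f^{-1}(U) = {P} ∈ τ_X ✓.
  U = {p49, p50, p51, p52}: f^{-1}(U) = {N, O, P} ∈ τ_X ✓.
Found U = {p49, p52} with f^{-1}(U) = {N, O} not in τ_X. Therefore f is NOT continuous.


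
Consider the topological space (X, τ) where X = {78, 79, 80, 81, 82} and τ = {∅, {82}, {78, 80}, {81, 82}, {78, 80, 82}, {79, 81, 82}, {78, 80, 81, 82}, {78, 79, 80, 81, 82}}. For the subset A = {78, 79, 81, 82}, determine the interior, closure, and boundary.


int(A) = {79, 81, 82}, cl(A) = {78, 79, 80, 81, 82}, ∂A = {78, 80}.

Closed sets in (X, τ) are complements of opens:
  closed(X, τ) = {∅, {79}, {78, 80}, {79, 81}, {78, 79, 80}, {79, 81, 82}, {78, 79, 80, 81}, {78, 79, 80, 81, 82}}.
int(A) = ⋃ {U ∈ τ : U ⊆ A}. Opens contained in A: ∅, {82}, {81, 82}, {79, 81, 82}.
Taking the union of these: int(A) = {79, 81, 82}.
cl(A) = ⋂ {C closed : A ⊆ C}. Closed sets containing A: {78, 79, 80, 81, 82}.
Intersecting these: cl(A) = {78, 79, 80, 81, 82}.
∂A = cl(A) ∖ int(A) = {78, 79, 80, 81, 82} ∖ {79, 81, 82} = {78, 80}.


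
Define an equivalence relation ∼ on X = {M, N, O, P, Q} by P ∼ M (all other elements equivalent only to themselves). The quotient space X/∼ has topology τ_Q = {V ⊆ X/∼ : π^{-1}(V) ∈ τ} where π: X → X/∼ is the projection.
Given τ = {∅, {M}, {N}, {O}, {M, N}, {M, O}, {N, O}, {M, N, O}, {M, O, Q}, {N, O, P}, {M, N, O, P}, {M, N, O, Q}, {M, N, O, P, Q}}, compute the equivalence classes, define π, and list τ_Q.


X/∼ = {[M=P], [N], [O], [Q]}; |τ_Q| = 6.

Equivalence classes: [M=P], [N], [O], [Q].
Quotient map π: X → X/∼ sends M ↦ [M=P], N ↦ [N], O ↦ [O], P ↦ [M=P], Q ↦ [Q].
For each subset V ⊆ X/∼, compute π^{-1}(V) ⊆ X and check whether π^{-1}(V) ∈ τ. V is open in τ_Q iff π^{-1}(V) ∈ τ.
  V = {}: π^{-1}(V) = ∅ ∈ τ ✓.
  V = {[M=P]}: π^{-1}(V) = {M, P} ∉ τ ✗.
  V = {[N]}: π^{-1}(V) = {N} ∈ τ ✓.
  V = {[M=P], [N]}: π^{-1}(V) = {M, N, P} ∉ τ ✗.
  V = {[O]}: π^{-1}(V) = {O} ∈ τ ✓.
  V = {[M=P], [O]}: π^{-1}(V) = {M, O, P} ∉ τ ✗.
  V = {[N], [O]}: π^{-1}(V) = {N, O} ∈ τ ✓.
  V = {[M=P], [N], [O]}: π^{-1}(V) = {M, N, O, P} ∈ τ ✓.
  V = {[Q]}: π^{-1}(V) = {Q} ∉ τ ✗.
  V = {[M=P], [Q]}: π^{-1}(V) = {M, P, Q} ∉ τ ✗.
  V = {[N], [Q]}: π^{-1}(V) = {N, Q} ∉ τ ✗.
  V = {[M=P], [N], [Q]}: π^{-1}(V) = {M, N, P, Q} ∉ τ ✗.
  V = {[O], [Q]}: π^{-1}(V) = {O, Q} ∉ τ ✗.
  V = {[M=P], [O], [Q]}: π^{-1}(V) = {M, O, P, Q} ∉ τ ✗.
  V = {[N], [O], [Q]}: π^{-1}(V) = {N, O, Q} ∉ τ ✗.
  V = {[M=P], [N], [O], [Q]}: π^{-1}(V) = {M, N, O, P, Q} ∈ τ ✓.
Open sets in the quotient: τ_Q = {{}, {[N]}, {[O]}, {[N], [O]}, {[M=P], [N], [O]}, {[M=P], [N], [O], [Q]}} (6 elements).


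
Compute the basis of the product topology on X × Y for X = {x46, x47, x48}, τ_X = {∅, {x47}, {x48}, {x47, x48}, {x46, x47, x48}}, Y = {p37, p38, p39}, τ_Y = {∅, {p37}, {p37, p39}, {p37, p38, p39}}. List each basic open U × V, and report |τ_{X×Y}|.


Basis B = {∅ × ∅, {x47} × {p37}, {x48} × {p37}, {x47} × {p37, p39}, {x47, x48} × {p37}, {x48} × {p37, p39}, {x46, x47, x48} × {p37}, {x47} × {p37, p38, p39}, {x48} × {p37, p38, p39}, {x47, x48} × {p37, p39}, {x46, x47, x48} × {p37, p39}, {x47, x48} × {p37, p38, p39}, {x46, x47, x48} × {p37, p38, p39}}; |τ_{X×Y}| = 30.

Enumerate products U × V with U ∈ τ_X, V ∈ τ_Y (deduplicated):
  ∅ × ∅ = {} (∅)
  {x47} × {p37} = {(x47,p37)}
  {x48} × {p37} = {(x48,p37)}
  {x47} × {p37, p39} = {(x47,p37), (x47,p39)}
  {x47, x48} × {p37} = {(x47,p37), (x48,p37)}
  {x48} × {p37, p39} = {(x48,p37), (x48,p39)}
  {x46, x47, x48} × {p37} = {(x46,p37), (x47,p37), (x48,p37)}
  {x47} × {p37, p38, p39} = {(x47,p37), (x47,p38), (x47,p39)}
  {x48} × {p37, p38, p39} = {(x48,p37), (x48,p38), (x48,p39)}
  {x47, x48} × {p37, p39} = {(x47,p37), (x47,p39), (x48,p37), (x48,p39)}
  {x46, x47, x48} × {p37, p39} = {(x46,p37), (x46,p39), (x47,p37), (x47,p39), (x48,p37), (x48,p39)}
  {x47, x48} × {p37, p38, p39} = {(x47,p37), (x47,p38), (x47,p39), (x48,p37), (x48,p38), (x48,p39)}
  {x46, x47, x48} × {p37, p38, p39} = {(x46,p37), (x46,p38), (x46,p39), (x47,p37), (x47,p38), (x47,p39), (x48,p37), (x48,p38), (x48,p39)}
These 13 distinct sets form the basis B.
Close under arbitrary unions to get τ_{X×Y}; counting gives |τ_{X×Y}| = 30.


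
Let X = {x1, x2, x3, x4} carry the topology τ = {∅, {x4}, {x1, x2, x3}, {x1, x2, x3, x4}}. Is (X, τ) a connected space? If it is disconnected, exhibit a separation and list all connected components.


(X, τ) is disconnected; components = [{x4}, {x1, x2, x3}].

Find clopen sets (U ∈ τ with X ∖ U ∈ τ):
  U = ∅, X ∖ U = {x1, x2, x3, x4} — both open, so U is clopen.
  U = {x4}, X ∖ U = {x1, x2, x3} — both open, so U is clopen.
  U = {x1, x2, x3}, X ∖ U = {x4} — both open, so U is clopen.
  U = {x1, x2, x3, x4}, X ∖ U = ∅ — both open, so U is clopen.
Nontrivial clopen(s) exist: e.g. {x4}. So (X, τ) is disconnected.
Compute connected components by grouping points that agree on all clopens:
  component: {x4}
  component: {x1, x2, x3}


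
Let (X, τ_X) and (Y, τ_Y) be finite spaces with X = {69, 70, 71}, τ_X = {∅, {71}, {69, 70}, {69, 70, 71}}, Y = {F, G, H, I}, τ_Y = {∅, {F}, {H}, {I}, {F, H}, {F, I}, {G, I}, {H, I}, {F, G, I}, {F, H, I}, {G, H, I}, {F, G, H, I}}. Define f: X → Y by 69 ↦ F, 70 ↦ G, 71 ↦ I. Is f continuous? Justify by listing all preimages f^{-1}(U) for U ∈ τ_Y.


f is NOT continuous.

Compute f^{-1}(U) for each U ∈ τ_Y:
  U = ∅: f^{-1}(U) = ∅ ∈ τ_X ✓.
  U = {F}: f^{-1}(U) = {69} ∉ τ_X ✗.
  U = {H}: f^{-1}(U) = ∅ ∈ τ_X ✓.
  U = {I}: f^{-1}(U) = {71} ∈ τ_X ✓.
  U = {F, H}: f^{-1}(U) = {69} ∉ τ_X ✗.
  U = {F, I}: f^{-1}(U) = {69, 71} ∉ τ_X ✗.
  U = {G, I}: f^{-1}(U) = {70, 71} ∉ τ_X ✗.
  U = {H, I}: f^{-1}(U) = {71} ∈ τ_X ✓.
  U = {F, G, I}: f^{-1}(U) = {69, 70, 71} ∈ τ_X ✓.
  U = {F, H, I}: f^{-1}(U) = {69, 71} ∉ τ_X ✗.
  U = {G, H, I}: f^{-1}(U) = {70, 71} ∉ τ_X ✗.
  U = {F, G, H, I}: f^{-1}(U) = {69, 70, 71} ∈ τ_X ✓.
Found U = {F} with f^{-1}(U) = {69} not in τ_X. Therefore f is NOT continuous.


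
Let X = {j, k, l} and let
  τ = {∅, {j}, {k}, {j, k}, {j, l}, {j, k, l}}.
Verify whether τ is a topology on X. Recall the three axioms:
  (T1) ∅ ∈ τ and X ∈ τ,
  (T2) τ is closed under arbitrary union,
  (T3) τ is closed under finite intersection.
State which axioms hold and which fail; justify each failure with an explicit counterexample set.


τ IS a topology on X.

Axiom (T1): ∅ ∈ τ? Yes; X ∈ τ? Yes.
Axiom (T2/T3): check pairwise unions and intersections of members of τ.
All pairwise intersections and unions checked — each lies in τ. Therefore τ satisfies (T1), (T2), (T3): it IS a topology on X.


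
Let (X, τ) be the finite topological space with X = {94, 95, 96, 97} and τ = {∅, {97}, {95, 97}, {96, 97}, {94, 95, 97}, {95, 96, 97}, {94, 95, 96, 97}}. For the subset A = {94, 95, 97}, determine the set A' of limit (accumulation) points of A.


A' = {94, 95, 96}

For each x ∈ X, list the open sets U ∈ τ with x ∈ U, then check whether U ∩ (A ∖ {x}) ≠ ∅ for every such U.
  x = 94: opens ∋ x are {94, 95, 97}, {94, 95, 96, 97}; each meets A ∖ {94}, so x IS a limit point.
  x = 95: opens ∋ x are {95, 97}, {94, 95, 97}, {95, 96, 97}, {94, 95, 96, 97}; each meets A ∖ {95}, so x IS a limit point.
  x = 96: opens ∋ x are {96, 97}, {95, 96, 97}, {94, 95, 96, 97}; each meets A ∖ {96}, so x IS a limit point.
  x = 97: open {97} ∋ x has {97} ∩ (A ∖ {97}) = ∅, so x is NOT a limit point.
Collecting: A' = {94, 95, 96}.


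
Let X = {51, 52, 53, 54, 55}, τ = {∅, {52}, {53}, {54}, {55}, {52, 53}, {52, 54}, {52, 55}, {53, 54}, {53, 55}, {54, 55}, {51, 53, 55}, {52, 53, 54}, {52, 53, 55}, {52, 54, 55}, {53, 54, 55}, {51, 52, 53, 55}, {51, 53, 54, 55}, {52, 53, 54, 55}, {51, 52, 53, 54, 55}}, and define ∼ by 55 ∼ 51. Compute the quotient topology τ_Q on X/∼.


X/∼ = {[51=55], [52], [53], [54]}; |τ_Q| = 12.

Equivalence classes: [51=55], [52], [53], [54].
Quotient map π: X → X/∼ sends 51 ↦ [51=55], 52 ↦ [52], 53 ↦ [53], 54 ↦ [54], 55 ↦ [51=55].
For each subset V ⊆ X/∼, compute π^{-1}(V) ⊆ X and check whether π^{-1}(V) ∈ τ. V is open in τ_Q iff π^{-1}(V) ∈ τ.
  V = {}: π^{-1}(V) = ∅ ∈ τ ✓.
  V = {[51=55]}: π^{-1}(V) = {51, 55} ∉ τ ✗.
  V = {[52]}: π^{-1}(V) = {52} ∈ τ ✓.
  V = {[51=55], [52]}: π^{-1}(V) = {51, 52, 55} ∉ τ ✗.
  V = {[53]}: π^{-1}(V) = {53} ∈ τ ✓.
  V = {[51=55], [53]}: π^{-1}(V) = {51, 53, 55} ∈ τ ✓.
  V = {[52], [53]}: π^{-1}(V) = {52, 53} ∈ τ ✓.
  V = {[51=55], [52], [53]}: π^{-1}(V) = {51, 52, 53, 55} ∈ τ ✓.
  V = {[54]}: π^{-1}(V) = {54} ∈ τ ✓.
  V = {[51=55], [54]}: π^{-1}(V) = {51, 54, 55} ∉ τ ✗.
  V = {[52], [54]}: π^{-1}(V) = {52, 54} ∈ τ ✓.
  V = {[51=55], [52], [54]}: π^{-1}(V) = {51, 52, 54, 55} ∉ τ ✗.
  V = {[53], [54]}: π^{-1}(V) = {53, 54} ∈ τ ✓.
  V = {[51=55], [53], [54]}: π^{-1}(V) = {51, 53, 54, 55} ∈ τ ✓.
  V = {[52], [53], [54]}: π^{-1}(V) = {52, 53, 54} ∈ τ ✓.
  V = {[51=55], [52], [53], [54]}: π^{-1}(V) = {51, 52, 53, 54, 55} ∈ τ ✓.
Open sets in the quotient: τ_Q = {{}, {[52]}, {[53]}, {[51=55], [53]}, {[52], [53]}, {[51=55], [52], [53]}, {[54]}, {[52], [54]}, {[53], [54]}, {[51=55], [53], [54]}, {[52], [53], [54]}, {[51=55], [52], [53], [54]}} (12 elements).


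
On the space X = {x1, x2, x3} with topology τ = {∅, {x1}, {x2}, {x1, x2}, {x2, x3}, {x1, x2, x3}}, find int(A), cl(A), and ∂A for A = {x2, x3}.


int(A) = {x2, x3}, cl(A) = {x2, x3}, ∂A = ∅.

Closed sets in (X, τ) are complements of opens:
  closed(X, τ) = {∅, {x1}, {x3}, {x1, x3}, {x2, x3}, {x1, x2, x3}}.
int(A) = ⋃ {U ∈ τ : U ⊆ A}. Opens contained in A: ∅, {x2}, {x2, x3}.
Taking the union of these: int(A) = {x2, x3}.
cl(A) = ⋂ {C closed : A ⊆ C}. Closed sets containing A: {x2, x3}, {x1, x2, x3}.
Intersecting these: cl(A) = {x2, x3}.
∂A = cl(A) ∖ int(A) = {x2, x3} ∖ {x2, x3} = ∅.


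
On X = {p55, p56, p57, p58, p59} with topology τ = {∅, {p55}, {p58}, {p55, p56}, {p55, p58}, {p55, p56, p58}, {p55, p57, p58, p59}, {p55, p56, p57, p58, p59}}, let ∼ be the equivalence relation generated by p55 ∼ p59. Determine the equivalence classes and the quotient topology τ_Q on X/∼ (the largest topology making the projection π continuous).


X/∼ = {[p55=p59], [p56], [p57], [p58]}; |τ_Q| = 4.

Equivalence classes: [p55=p59], [p56], [p57], [p58].
Quotient map π: X → X/∼ sends p55 ↦ [p55=p59], p56 ↦ [p56], p57 ↦ [p57], p58 ↦ [p58], p59 ↦ [p55=p59].
For each subset V ⊆ X/∼, compute π^{-1}(V) ⊆ X and check whether π^{-1}(V) ∈ τ. V is open in τ_Q iff π^{-1}(V) ∈ τ.
  V = {}: π^{-1}(V) = ∅ ∈ τ ✓.
  V = {[p55=p59]}: π^{-1}(V) = {p55, p59} ∉ τ ✗.
  V = {[p56]}: π^{-1}(V) = {p56} ∉ τ ✗.
  V = {[p55=p59], [p56]}: π^{-1}(V) = {p55, p56, p59} ∉ τ ✗.
  V = {[p57]}: π^{-1}(V) = {p57} ∉ τ ✗.
  V = {[p55=p59], [p57]}: π^{-1}(V) = {p55, p57, p59} ∉ τ ✗.
  V = {[p56], [p57]}: π^{-1}(V) = {p56, p57} ∉ τ ✗.
  V = {[p55=p59], [p56], [p57]}: π^{-1}(V) = {p55, p56, p57, p59} ∉ τ ✗.
  V = {[p58]}: π^{-1}(V) = {p58} ∈ τ ✓.
  V = {[p55=p59], [p58]}: π^{-1}(V) = {p55, p58, p59} ∉ τ ✗.
  V = {[p56], [p58]}: π^{-1}(V) = {p56, p58} ∉ τ ✗.
  V = {[p55=p59], [p56], [p58]}: π^{-1}(V) = {p55, p56, p58, p59} ∉ τ ✗.
  V = {[p57], [p58]}: π^{-1}(V) = {p57, p58} ∉ τ ✗.
  V = {[p55=p59], [p57], [p58]}: π^{-1}(V) = {p55, p57, p58, p59} ∈ τ ✓.
  V = {[p56], [p57], [p58]}: π^{-1}(V) = {p56, p57, p58} ∉ τ ✗.
  V = {[p55=p59], [p56], [p57], [p58]}: π^{-1}(V) = {p55, p56, p57, p58, p59} ∈ τ ✓.
Open sets in the quotient: τ_Q = {{}, {[p58]}, {[p55=p59], [p57], [p58]}, {[p55=p59], [p56], [p57], [p58]}} (4 elements).


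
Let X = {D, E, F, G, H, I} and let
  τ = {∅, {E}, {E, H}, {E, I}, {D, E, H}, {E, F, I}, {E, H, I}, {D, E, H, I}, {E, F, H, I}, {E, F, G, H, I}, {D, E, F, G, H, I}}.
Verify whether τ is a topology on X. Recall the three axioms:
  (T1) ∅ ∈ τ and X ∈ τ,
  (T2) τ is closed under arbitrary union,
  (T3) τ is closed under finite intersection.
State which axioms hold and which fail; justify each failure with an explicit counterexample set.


τ is NOT a topology on X.

Axiom (T1): ∅ ∈ τ? Yes; X ∈ τ? Yes.
Axiom (T2/T3): check pairwise unions and intersections of members of τ.
Counterexample for (T2): {D, E, H} ∪ {E, F, I} = {D, E, F, H, I} ∉ τ. Therefore τ is NOT a topology.


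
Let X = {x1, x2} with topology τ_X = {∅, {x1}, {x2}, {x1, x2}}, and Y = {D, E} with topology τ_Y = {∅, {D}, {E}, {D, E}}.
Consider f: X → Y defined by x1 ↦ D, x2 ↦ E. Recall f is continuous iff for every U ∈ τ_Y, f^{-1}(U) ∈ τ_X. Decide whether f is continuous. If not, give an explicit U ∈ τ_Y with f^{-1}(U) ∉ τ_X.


f IS continuous.

Compute f^{-1}(U) for each U ∈ τ_Y:
  U = ∅: f^{-1}(U) = ∅ ∈ τ_X ✓.
  U = {D}: f^{-1}(U) = {x1} ∈ τ_X ✓.
  U = {E}: f^{-1}(U) = {x2} ∈ τ_X ✓.
  U = {D, E}: f^{-1}(U) = {x1, x2} ∈ τ_X ✓.
Every preimage lies in τ_X, so f IS continuous.


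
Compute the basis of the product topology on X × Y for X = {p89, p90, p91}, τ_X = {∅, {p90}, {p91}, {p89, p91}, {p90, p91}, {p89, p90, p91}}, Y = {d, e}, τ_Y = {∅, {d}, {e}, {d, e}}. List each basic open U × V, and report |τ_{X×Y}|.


Basis B = {∅ × ∅, {p90} × {d}, {p90} × {e}, {p91} × {d}, {p91} × {e}, {p89, p91} × {d}, {p89, p91} × {e}, {p90} × {d, e}, {p90, p91} × {d}, {p90, p91} × {e}, {p91} × {d, e}, {p89, p90, p91} × {d}, {p89, p90, p91} × {e}, {p89, p91} × {d, e}, {p90, p91} × {d, e}, {p89, p90, p91} × {d, e}}; |τ_{X×Y}| = 36.

Enumerate products U × V with U ∈ τ_X, V ∈ τ_Y (deduplicated):
  ∅ × ∅ = {} (∅)
  {p90} × {d} = {(p90,d)}
  {p90} × {e} = {(p90,e)}
  {p91} × {d} = {(p91,d)}
  {p91} × {e} = {(p91,e)}
  {p89, p91} × {d} = {(p89,d), (p91,d)}
  {p89, p91} × {e} = {(p89,e), (p91,e)}
  {p90} × {d, e} = {(p90,d), (p90,e)}
  {p90, p91} × {d} = {(p90,d), (p91,d)}
  {p90, p91} × {e} = {(p90,e), (p91,e)}
  {p91} × {d, e} = {(p91,d), (p91,e)}
  {p89, p90, p91} × {d} = {(p89,d), (p90,d), (p91,d)}
  {p89, p90, p91} × {e} = {(p89,e), (p90,e), (p91,e)}
  {p89, p91} × {d, e} = {(p89,d), (p89,e), (p91,d), (p91,e)}
  {p90, p91} × {d, e} = {(p90,d), (p90,e), (p91,d), (p91,e)}
  {p89, p90, p91} × {d, e} = {(p89,d), (p89,e), (p90,d), (p90,e), (p91,d), (p91,e)}
These 16 distinct sets form the basis B.
Close under arbitrary unions to get τ_{X×Y}; counting gives |τ_{X×Y}| = 36.


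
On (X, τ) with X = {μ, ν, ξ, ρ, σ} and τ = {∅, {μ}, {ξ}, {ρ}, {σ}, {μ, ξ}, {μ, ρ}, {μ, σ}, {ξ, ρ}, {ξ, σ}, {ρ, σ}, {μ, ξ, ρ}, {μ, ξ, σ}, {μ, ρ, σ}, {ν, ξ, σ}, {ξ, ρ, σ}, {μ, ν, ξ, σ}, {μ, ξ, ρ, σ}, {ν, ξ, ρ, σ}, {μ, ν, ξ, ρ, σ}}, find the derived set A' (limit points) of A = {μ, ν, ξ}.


A' = {ν}

For each x ∈ X, list the open sets U ∈ τ with x ∈ U, then check whether U ∩ (A ∖ {x}) ≠ ∅ for every such U.
  x = μ: open {μ} ∋ x has {μ} ∩ (A ∖ {μ}) = ∅, so x is NOT a limit point.
  x = ν: opens ∋ x are {ν, ξ, σ}, {μ, ν, ξ, σ}, {ν, ξ, ρ, σ}, {μ, ν, ξ, ρ, σ}; each meets A ∖ {ν}, so x IS a limit point.
  x = ξ: open {ξ} ∋ x has {ξ} ∩ (A ∖ {ξ}) = ∅, so x is NOT a limit point.
  x = ρ: open {ρ} ∋ x has {ρ} ∩ (A ∖ {ρ}) = ∅, so x is NOT a limit point.
  x = σ: open {σ} ∋ x has {σ} ∩ (A ∖ {σ}) = ∅, so x is NOT a limit point.
Collecting: A' = {ν}.


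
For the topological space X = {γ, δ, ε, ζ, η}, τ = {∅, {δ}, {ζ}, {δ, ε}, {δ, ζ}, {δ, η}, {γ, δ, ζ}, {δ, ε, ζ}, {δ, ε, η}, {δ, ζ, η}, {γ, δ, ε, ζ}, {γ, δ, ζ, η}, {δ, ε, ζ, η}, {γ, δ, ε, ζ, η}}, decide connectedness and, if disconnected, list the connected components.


(X, τ) is connected.

Find clopen sets (U ∈ τ with X ∖ U ∈ τ):
  U = ∅, X ∖ U = {γ, δ, ε, ζ, η} — both open, so U is clopen.
  U = {γ, δ, ε, ζ, η}, X ∖ U = ∅ — both open, so U is clopen.
Only trivial clopens (∅ and X) exist, so (X, τ) is connected.
Compute connected components by grouping points that agree on all clopens:
  component: {γ, δ, ε, ζ, η}


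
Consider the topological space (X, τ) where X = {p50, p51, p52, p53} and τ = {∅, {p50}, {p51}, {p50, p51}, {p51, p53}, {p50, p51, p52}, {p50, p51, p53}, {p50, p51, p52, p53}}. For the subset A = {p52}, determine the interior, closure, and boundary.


int(A) = ∅, cl(A) = {p52}, ∂A = {p52}.

Closed sets in (X, τ) are complements of opens:
  closed(X, τ) = {∅, {p52}, {p53}, {p50, p52}, {p52, p53}, {p50, p52, p53}, {p51, p52, p53}, {p50, p51, p52, p53}}.
int(A) = ⋃ {U ∈ τ : U ⊆ A}. Opens contained in A: ∅.
Taking the union of these: int(A) = ∅.
cl(A) = ⋂ {C closed : A ⊆ C}. Closed sets containing A: {p52}, {p50, p52}, {p52, p53}, {p50, p52, p53}, {p51, p52, p53}, {p50, p51, p52, p53}.
Intersecting these: cl(A) = {p52}.
∂A = cl(A) ∖ int(A) = {p52} ∖ ∅ = {p52}.


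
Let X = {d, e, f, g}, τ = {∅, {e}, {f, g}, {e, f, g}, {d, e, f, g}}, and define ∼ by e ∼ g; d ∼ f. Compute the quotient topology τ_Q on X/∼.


X/∼ = {[d=f], [e=g]}; |τ_Q| = 2.

Equivalence classes: [d=f], [e=g].
Quotient map π: X → X/∼ sends d ↦ [d=f], e ↦ [e=g], f ↦ [d=f], g ↦ [e=g].
For each subset V ⊆ X/∼, compute π^{-1}(V) ⊆ X and check whether π^{-1}(V) ∈ τ. V is open in τ_Q iff π^{-1}(V) ∈ τ.
  V = {}: π^{-1}(V) = ∅ ∈ τ ✓.
  V = {[d=f]}: π^{-1}(V) = {d, f} ∉ τ ✗.
  V = {[e=g]}: π^{-1}(V) = {e, g} ∉ τ ✗.
  V = {[d=f], [e=g]}: π^{-1}(V) = {d, e, f, g} ∈ τ ✓.
Open sets in the quotient: τ_Q = {{}, {[d=f], [e=g]}} (2 elements).


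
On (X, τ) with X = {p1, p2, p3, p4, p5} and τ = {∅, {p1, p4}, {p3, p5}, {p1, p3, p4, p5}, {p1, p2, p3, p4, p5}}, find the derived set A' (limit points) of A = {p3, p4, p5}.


A' = {p1, p2, p3, p5}

For each x ∈ X, list the open sets U ∈ τ with x ∈ U, then check whether U ∩ (A ∖ {x}) ≠ ∅ for every such U.
  x = p1: opens ∋ x are {p1, p4}, {p1, p3, p4, p5}, {p1, p2, p3, p4, p5}; each meets A ∖ {p1}, so x IS a limit point.
  x = p2: opens ∋ x are {p1, p2, p3, p4, p5}; each meets A ∖ {p2}, so x IS a limit point.
  x = p3: opens ∋ x are {p3, p5}, {p1, p3, p4, p5}, {p1, p2, p3, p4, p5}; each meets A ∖ {p3}, so x IS a limit point.
  x = p4: open {p1, p4} ∋ x has {p1, p4} ∩ (A ∖ {p4}) = ∅, so x is NOT a limit point.
  x = p5: opens ∋ x are {p3, p5}, {p1, p3, p4, p5}, {p1, p2, p3, p4, p5}; each meets A ∖ {p5}, so x IS a limit point.
Collecting: A' = {p1, p2, p3, p5}.


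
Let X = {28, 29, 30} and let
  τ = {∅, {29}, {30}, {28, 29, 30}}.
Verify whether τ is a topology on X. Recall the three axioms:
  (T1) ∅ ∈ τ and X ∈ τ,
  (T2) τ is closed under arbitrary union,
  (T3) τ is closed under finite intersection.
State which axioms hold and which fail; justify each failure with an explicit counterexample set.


τ is NOT a topology on X.

Axiom (T1): ∅ ∈ τ? Yes; X ∈ τ? Yes.
Axiom (T2/T3): check pairwise unions and intersections of members of τ.
Counterexample for (T2): {29} ∪ {30} = {29, 30} ∉ τ. Therefore τ is NOT a topology.


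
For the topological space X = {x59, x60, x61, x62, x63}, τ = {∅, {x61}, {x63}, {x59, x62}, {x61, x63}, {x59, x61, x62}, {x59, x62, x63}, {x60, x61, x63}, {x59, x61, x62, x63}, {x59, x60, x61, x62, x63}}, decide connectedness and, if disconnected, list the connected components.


(X, τ) is disconnected; components = [{x59, x62}, {x60, x61, x63}].

Find clopen sets (U ∈ τ with X ∖ U ∈ τ):
  U = ∅, X ∖ U = {x59, x60, x61, x62, x63} — both open, so U is clopen.
  U = {x59, x62}, X ∖ U = {x60, x61, x63} — both open, so U is clopen.
  U = {x60, x61, x63}, X ∖ U = {x59, x62} — both open, so U is clopen.
  U = {x59, x60, x61, x62, x63}, X ∖ U = ∅ — both open, so U is clopen.
Nontrivial clopen(s) exist: e.g. {x60, x61, x63}. So (X, τ) is disconnected.
Compute connected components by grouping points that agree on all clopens:
  component: {x59, x62}
  component: {x60, x61, x63}


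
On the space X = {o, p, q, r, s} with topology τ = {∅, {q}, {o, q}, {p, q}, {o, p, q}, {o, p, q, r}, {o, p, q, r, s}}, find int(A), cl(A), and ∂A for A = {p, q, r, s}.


int(A) = {p, q}, cl(A) = {o, p, q, r, s}, ∂A = {o, r, s}.

Closed sets in (X, τ) are complements of opens:
  closed(X, τ) = {∅, {s}, {r, s}, {o, r, s}, {p, r, s}, {o, p, r, s}, {o, p, q, r, s}}.
int(A) = ⋃ {U ∈ τ : U ⊆ A}. Opens contained in A: ∅, {q}, {p, q}.
Taking the union of these: int(A) = {p, q}.
cl(A) = ⋂ {C closed : A ⊆ C}. Closed sets containing A: {o, p, q, r, s}.
Intersecting these: cl(A) = {o, p, q, r, s}.
∂A = cl(A) ∖ int(A) = {o, p, q, r, s} ∖ {p, q} = {o, r, s}.


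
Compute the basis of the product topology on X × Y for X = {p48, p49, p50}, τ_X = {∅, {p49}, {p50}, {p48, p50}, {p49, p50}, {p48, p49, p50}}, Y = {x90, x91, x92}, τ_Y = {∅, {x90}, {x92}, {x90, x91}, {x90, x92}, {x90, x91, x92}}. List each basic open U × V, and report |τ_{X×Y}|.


Basis B = {∅ × ∅, {p49} × {x90}, {p49} × {x92}, {p50} × {x90}, {p50} × {x92}, {p48, p50} × {x90}, {p48, p50} × {x92}, {p49} × {x90, x91}, {p49} × {x90, x92}, {p49, p50} × {x90}, {p49, p50} × {x92}, {p50} × {x90, x91}, {p50} × {x90, x92}, {p48, p49, p50} × {x90}, {p48, p49, p50} × {x92}, {p49} × {x90, x91, x92}, {p50} × {x90, x91, x92}, {p48, p50} × {x90, x91}, {p48, p50} × {x90, x92}, {p49, p50} × {x90, x91}, {p49, p50} × {x90, x92}, {p48, p50} × {x90, x91, x92}, {p48, p49, p50} × {x90, x91}, {p48, p49, p50} × {x90, x92}, {p49, p50} × {x90, x91, x92}, {p48, p49, p50} × {x90, x91, x92}}; |τ_{X×Y}| = 108.

Enumerate products U × V with U ∈ τ_X, V ∈ τ_Y (deduplicated):
  ∅ × ∅ = {} (∅)
  {p49} × {x90} = {(p49,x90)}
  {p49} × {x92} = {(p49,x92)}
  {p50} × {x90} = {(p50,x90)}
  {p50} × {x92} = {(p50,x92)}
  {p48, p50} × {x90} = {(p48,x90), (p50,x90)}
  {p48, p50} × {x92} = {(p48,x92), (p50,x92)}
  {p49} × {x90, x91} = {(p49,x90), (p49,x91)}
  {p49} × {x90, x92} = {(p49,x90), (p49,x92)}
  {p49, p50} × {x90} = {(p49,x90), (p50,x90)}
  {p49, p50} × {x92} = {(p49,x92), (p50,x92)}
  {p50} × {x90, x91} = {(p50,x90), (p50,x91)}
  {p50} × {x90, x92} = {(p50,x90), (p50,x92)}
  {p48, p49, p50} × {x90} = {(p48,x90), (p49,x90), (p50,x90)}
  {p48, p49, p50} × {x92} = {(p48,x92), (p49,x92), (p50,x92)}
  {p49} × {x90, x91, x92} = {(p49,x90), (p49,x91), (p49,x92)}
  {p50} × {x90, x91, x92} = {(p50,x90), (p50,x91), (p50,x92)}
  {p48, p50} × {x90, x91} = {(p48,x90), (p48,x91), (p50,x90), (p50,x91)}
  {p48, p50} × {x90, x92} = {(p48,x90), (p48,x92), (p50,x90), (p50,x92)}
  {p49, p50} × {x90, x91} = {(p49,x90), (p49,x91), (p50,x90), (p50,x91)}
  {p49, p50} × {x90, x92} = {(p49,x90), (p49,x92), (p50,x90), (p50,x92)}
  {p48, p50} × {x90, x91, x92} = {(p48,x90), (p48,x91), (p48,x92), (p50,x90), (p50,x91), (p50,x92)}
  {p48, p49, p50} × {x90, x91} = {(p48,x90), (p48,x91), (p49,x90), (p49,x91), (p50,x90), (p50,x91)}
  {p48, p49, p50} × {x90, x92} = {(p48,x90), (p48,x92), (p49,x90), (p49,x92), (p50,x90), (p50,x92)}
  {p49, p50} × {x90, x91, x92} = {(p49,x90), (p49,x91), (p49,x92), (p50,x90), (p50,x91), (p50,x92)}
  {p48, p49, p50} × {x90, x91, x92} = {(p48,x90), (p48,x91), (p48,x92), (p49,x90), (p49,x91), (p49,x92), (p50,x90), (p50,x91), (p50,x92)}
These 26 distinct sets form the basis B.
Close under arbitrary unions to get τ_{X×Y}; counting gives |τ_{X×Y}| = 108.


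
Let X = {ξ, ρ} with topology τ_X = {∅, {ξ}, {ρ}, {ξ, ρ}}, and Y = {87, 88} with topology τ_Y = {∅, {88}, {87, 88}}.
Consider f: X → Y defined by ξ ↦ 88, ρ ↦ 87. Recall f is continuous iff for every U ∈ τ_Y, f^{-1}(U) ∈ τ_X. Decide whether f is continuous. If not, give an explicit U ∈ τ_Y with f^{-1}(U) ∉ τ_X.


f IS continuous.

Compute f^{-1}(U) for each U ∈ τ_Y:
  U = ∅: f^{-1}(U) = ∅ ∈ τ_X ✓.
  U = {88}: f^{-1}(U) = {ξ} ∈ τ_X ✓.
  U = {87, 88}: f^{-1}(U) = {ξ, ρ} ∈ τ_X ✓.
Every preimage lies in τ_X, so f IS continuous.


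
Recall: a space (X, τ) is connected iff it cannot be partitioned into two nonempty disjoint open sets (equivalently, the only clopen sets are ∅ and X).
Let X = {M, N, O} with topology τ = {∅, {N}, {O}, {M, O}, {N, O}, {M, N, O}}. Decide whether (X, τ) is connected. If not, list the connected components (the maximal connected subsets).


(X, τ) is disconnected; components = [{N}, {M, O}].

Find clopen sets (U ∈ τ with X ∖ U ∈ τ):
  U = ∅, X ∖ U = {M, N, O} — both open, so U is clopen.
  U = {N}, X ∖ U = {M, O} — both open, so U is clopen.
  U = {M, O}, X ∖ U = {N} — both open, so U is clopen.
  U = {M, N, O}, X ∖ U = ∅ — both open, so U is clopen.
Nontrivial clopen(s) exist: e.g. {N}. So (X, τ) is disconnected.
Compute connected components by grouping points that agree on all clopens:
  component: {N}
  component: {M, O}


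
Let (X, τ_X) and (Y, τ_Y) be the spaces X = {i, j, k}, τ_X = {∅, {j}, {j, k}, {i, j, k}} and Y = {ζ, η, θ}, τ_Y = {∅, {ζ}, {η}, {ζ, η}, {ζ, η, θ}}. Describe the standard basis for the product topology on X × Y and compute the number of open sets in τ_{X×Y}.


Basis B = {∅ × ∅, {j} × {ζ}, {j} × {η}, {j} × {ζ, η}, {j, k} × {ζ}, {j, k} × {η}, {i, j, k} × {ζ}, {i, j, k} × {η}, {j} × {ζ, η, θ}, {j, k} × {ζ, η}, {i, j, k} × {ζ, η}, {j, k} × {ζ, η, θ}, {i, j, k} × {ζ, η, θ}}; |τ_{X×Y}| = 30.

Enumerate products U × V with U ∈ τ_X, V ∈ τ_Y (deduplicated):
  ∅ × ∅ = {} (∅)
  {j} × {ζ} = {(j,ζ)}
  {j} × {η} = {(j,η)}
  {j} × {ζ, η} = {(j,ζ), (j,η)}
  {j, k} × {ζ} = {(j,ζ), (k,ζ)}
  {j, k} × {η} = {(j,η), (k,η)}
  {i, j, k} × {ζ} = {(i,ζ), (j,ζ), (k,ζ)}
  {i, j, k} × {η} = {(i,η), (j,η), (k,η)}
  {j} × {ζ, η, θ} = {(j,ζ), (j,η), (j,θ)}
  {j, k} × {ζ, η} = {(j,ζ), (j,η), (k,ζ), (k,η)}
  {i, j, k} × {ζ, η} = {(i,ζ), (i,η), (j,ζ), (j,η), (k,ζ), (k,η)}
  {j, k} × {ζ, η, θ} = {(j,ζ), (j,η), (j,θ), (k,ζ), (k,η), (k,θ)}
  {i, j, k} × {ζ, η, θ} = {(i,ζ), (i,η), (i,θ), (j,ζ), (j,η), (j,θ), (k,ζ), (k,η), (k,θ)}
These 13 distinct sets form the basis B.
Close under arbitrary unions to get τ_{X×Y}; counting gives |τ_{X×Y}| = 30.


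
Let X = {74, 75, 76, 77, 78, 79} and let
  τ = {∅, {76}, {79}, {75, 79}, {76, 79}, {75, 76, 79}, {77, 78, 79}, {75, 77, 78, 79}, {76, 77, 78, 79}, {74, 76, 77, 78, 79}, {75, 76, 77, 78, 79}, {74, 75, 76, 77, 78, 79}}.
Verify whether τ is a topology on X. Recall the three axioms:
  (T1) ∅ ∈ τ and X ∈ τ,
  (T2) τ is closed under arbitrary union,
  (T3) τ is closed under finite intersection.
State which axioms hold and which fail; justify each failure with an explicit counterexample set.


τ IS a topology on X.

Axiom (T1): ∅ ∈ τ? Yes; X ∈ τ? Yes.
Axiom (T2/T3): check pairwise unions and intersections of members of τ.
All pairwise intersections and unions checked — each lies in τ. Therefore τ satisfies (T1), (T2), (T3): it IS a topology on X.


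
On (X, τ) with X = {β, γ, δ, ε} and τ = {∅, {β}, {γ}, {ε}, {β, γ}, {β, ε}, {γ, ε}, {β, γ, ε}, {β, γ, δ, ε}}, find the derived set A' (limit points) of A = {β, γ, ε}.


A' = {δ}

For each x ∈ X, list the open sets U ∈ τ with x ∈ U, then check whether U ∩ (A ∖ {x}) ≠ ∅ for every such U.
  x = β: open {β} ∋ x has {β} ∩ (A ∖ {β}) = ∅, so x is NOT a limit point.
  x = γ: open {γ} ∋ x has {γ} ∩ (A ∖ {γ}) = ∅, so x is NOT a limit point.
  x = δ: opens ∋ x are {β, γ, δ, ε}; each meets A ∖ {δ}, so x IS a limit point.
  x = ε: open {ε} ∋ x has {ε} ∩ (A ∖ {ε}) = ∅, so x is NOT a limit point.
Collecting: A' = {δ}.


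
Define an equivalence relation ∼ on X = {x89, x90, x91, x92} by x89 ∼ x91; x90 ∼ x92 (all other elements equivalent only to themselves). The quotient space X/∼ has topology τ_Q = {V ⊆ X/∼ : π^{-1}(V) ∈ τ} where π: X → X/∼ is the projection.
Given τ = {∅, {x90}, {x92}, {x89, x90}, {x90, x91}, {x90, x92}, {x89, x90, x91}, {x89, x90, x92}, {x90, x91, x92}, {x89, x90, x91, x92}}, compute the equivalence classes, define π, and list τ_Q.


X/∼ = {[x89=x91], [x90=x92]}; |τ_Q| = 3.

Equivalence classes: [x89=x91], [x90=x92].
Quotient map π: X → X/∼ sends x89 ↦ [x89=x91], x90 ↦ [x90=x92], x91 ↦ [x89=x91], x92 ↦ [x90=x92].
For each subset V ⊆ X/∼, compute π^{-1}(V) ⊆ X and check whether π^{-1}(V) ∈ τ. V is open in τ_Q iff π^{-1}(V) ∈ τ.
  V = {}: π^{-1}(V) = ∅ ∈ τ ✓.
  V = {[x89=x91]}: π^{-1}(V) = {x89, x91} ∉ τ ✗.
  V = {[x90=x92]}: π^{-1}(V) = {x90, x92} ∈ τ ✓.
  V = {[x89=x91], [x90=x92]}: π^{-1}(V) = {x89, x90, x91, x92} ∈ τ ✓.
Open sets in the quotient: τ_Q = {{}, {[x90=x92]}, {[x89=x91], [x90=x92]}} (3 elements).


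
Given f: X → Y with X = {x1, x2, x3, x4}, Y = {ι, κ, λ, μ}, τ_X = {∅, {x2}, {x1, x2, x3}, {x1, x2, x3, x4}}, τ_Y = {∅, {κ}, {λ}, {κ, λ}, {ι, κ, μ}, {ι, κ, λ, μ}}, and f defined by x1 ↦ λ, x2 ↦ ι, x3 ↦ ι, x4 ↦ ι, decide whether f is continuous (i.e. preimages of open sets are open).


f is NOT continuous.

Compute f^{-1}(U) for each U ∈ τ_Y:
  U = ∅: f^{-1}(U) = ∅ ∈ τ_X ✓.
  U = {κ}: f^{-1}(U) = ∅ ∈ τ_X ✓.
  U = {λ}: f^{-1}(U) = {x1} ∉ τ_X ✗.
  U = {κ, λ}: f^{-1}(U) = {x1} ∉ τ_X ✗.
  U = {ι, κ, μ}: f^{-1}(U) = {x2, x3, x4} ∉ τ_X ✗.
  U = {ι, κ, λ, μ}: f^{-1}(U) = {x1, x2, x3, x4} ∈ τ_X ✓.
Found U = {λ} with f^{-1}(U) = {x1} not in τ_X. Therefore f is NOT continuous.


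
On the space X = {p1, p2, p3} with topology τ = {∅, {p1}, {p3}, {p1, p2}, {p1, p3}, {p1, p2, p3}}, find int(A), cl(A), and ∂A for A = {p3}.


int(A) = {p3}, cl(A) = {p3}, ∂A = ∅.

Closed sets in (X, τ) are complements of opens:
  closed(X, τ) = {∅, {p2}, {p3}, {p1, p2}, {p2, p3}, {p1, p2, p3}}.
int(A) = ⋃ {U ∈ τ : U ⊆ A}. Opens contained in A: ∅, {p3}.
Taking the union of these: int(A) = {p3}.
cl(A) = ⋂ {C closed : A ⊆ C}. Closed sets containing A: {p3}, {p2, p3}, {p1, p2, p3}.
Intersecting these: cl(A) = {p3}.
∂A = cl(A) ∖ int(A) = {p3} ∖ {p3} = ∅.


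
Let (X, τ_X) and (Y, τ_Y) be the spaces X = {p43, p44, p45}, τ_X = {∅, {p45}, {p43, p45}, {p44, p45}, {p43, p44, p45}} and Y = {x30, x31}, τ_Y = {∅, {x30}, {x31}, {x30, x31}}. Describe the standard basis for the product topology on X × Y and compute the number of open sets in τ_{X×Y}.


Basis B = {∅ × ∅, {p45} × {x30}, {p45} × {x31}, {p43, p45} × {x30}, {p43, p45} × {x31}, {p44, p45} × {x30}, {p44, p45} × {x31}, {p45} × {x30, x31}, {p43, p44, p45} × {x30}, {p43, p44, p45} × {x31}, {p43, p45} × {x30, x31}, {p44, p45} × {x30, x31}, {p43, p44, p45} × {x30, x31}}; |τ_{X×Y}| = 25.

Enumerate products U × V with U ∈ τ_X, V ∈ τ_Y (deduplicated):
  ∅ × ∅ = {} (∅)
  {p45} × {x30} = {(p45,x30)}
  {p45} × {x31} = {(p45,x31)}
  {p43, p45} × {x30} = {(p43,x30), (p45,x30)}
  {p43, p45} × {x31} = {(p43,x31), (p45,x31)}
  {p44, p45} × {x30} = {(p44,x30), (p45,x30)}
  {p44, p45} × {x31} = {(p44,x31), (p45,x31)}
  {p45} × {x30, x31} = {(p45,x30), (p45,x31)}
  {p43, p44, p45} × {x30} = {(p43,x30), (p44,x30), (p45,x30)}
  {p43, p44, p45} × {x31} = {(p43,x31), (p44,x31), (p45,x31)}
  {p43, p45} × {x30, x31} = {(p43,x30), (p43,x31), (p45,x30), (p45,x31)}
  {p44, p45} × {x30, x31} = {(p44,x30), (p44,x31), (p45,x30), (p45,x31)}
  {p43, p44, p45} × {x30, x31} = {(p43,x30), (p43,x31), (p44,x30), (p44,x31), (p45,x30), (p45,x31)}
These 13 distinct sets form the basis B.
Close under arbitrary unions to get τ_{X×Y}; counting gives |τ_{X×Y}| = 25.
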